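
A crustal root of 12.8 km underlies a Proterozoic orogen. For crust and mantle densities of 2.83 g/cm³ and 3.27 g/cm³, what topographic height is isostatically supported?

1.99 km

In Airy isostatic equilibrium: ρ_c h = (ρ_m − ρ_c) r.
h = r (ρ_m − ρ_c) / ρ_c = 12.8 km × (3.27 − 2.83) / 2.83 = 1.99 km.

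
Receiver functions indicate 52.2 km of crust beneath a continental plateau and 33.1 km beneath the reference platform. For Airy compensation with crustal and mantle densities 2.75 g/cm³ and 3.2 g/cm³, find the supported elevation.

Excess crust Δ = 52.2 km − 33.1 km = 19.1 km, split between elevation h and root r with h + r = Δ.
Airy balance ρ_c h = (ρ_m − ρ_c) r gives r = h ρ_c/(ρ_m − ρ_c), so h (1 + ρ_c/(ρ_m − ρ_c)) = Δ, i.e. h = Δ (ρ_m − ρ_c)/ρ_m.
h = 19.1 km × 0.45/3.2 = 2.69 km.

2.69 km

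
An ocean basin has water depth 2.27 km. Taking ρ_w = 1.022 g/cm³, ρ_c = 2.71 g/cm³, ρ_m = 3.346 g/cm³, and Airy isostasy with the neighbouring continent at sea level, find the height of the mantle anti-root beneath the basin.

6.02 km

For local isostatic compensation: replacing crust with seawater at the top is compensated by replacing crust with mantle at the base: d (ρ_c − ρ_w) = a (ρ_m − ρ_c).
a = d (ρ_c − ρ_w)/(ρ_m − ρ_c) = 2.27 km × 1.688/0.636 = 6.02 km.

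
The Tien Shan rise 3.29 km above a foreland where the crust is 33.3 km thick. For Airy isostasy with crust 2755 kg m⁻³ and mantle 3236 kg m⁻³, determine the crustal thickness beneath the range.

55.4 km

Root depth r = h ρ_c / (ρ_m − ρ_c) = 3.29 km × 2755 / 481 = 18.84 km.
Total thickness = T + h + r = 33.3 km + 3.29 km + 18.84 km = 55.4 km.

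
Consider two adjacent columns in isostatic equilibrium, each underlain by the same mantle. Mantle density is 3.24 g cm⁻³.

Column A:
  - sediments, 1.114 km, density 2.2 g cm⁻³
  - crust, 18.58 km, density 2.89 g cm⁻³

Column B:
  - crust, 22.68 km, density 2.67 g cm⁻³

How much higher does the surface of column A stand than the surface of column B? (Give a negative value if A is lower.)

−1.63 km

For any compensation level in the mantle, the mantle terms cancel and isostasy reduces to e = (Σt_A − Σt_B) − (Σ(ρt)_A − Σ(ρt)_B) / ρ_m.
Σt_A = 19.694 km; Σt_B = 22.68 km; Σ(ρt)_A = 56.147; Σ(ρt)_B = 60.5556 (in km·g cm⁻³).
e = (19.694 − 22.68) − (56.147 − 60.5556) / 3.24 = −1.63 km.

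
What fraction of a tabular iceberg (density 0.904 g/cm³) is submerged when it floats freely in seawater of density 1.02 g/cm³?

88.6%

Submerged fraction = ρ_obj/ρ_fluid = 0.904/1.02 = 88.6%.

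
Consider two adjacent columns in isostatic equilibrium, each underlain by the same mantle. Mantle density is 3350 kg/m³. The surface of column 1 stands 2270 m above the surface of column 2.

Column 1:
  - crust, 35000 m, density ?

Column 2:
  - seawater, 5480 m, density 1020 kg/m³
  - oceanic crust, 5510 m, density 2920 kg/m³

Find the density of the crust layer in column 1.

Take the compensation level at the base of the deeper column (depth z_c below the surface of column 1) and equate Σ ρ_i t_i down to z_c; mantle fills any gap and the z_c terms cancel.
Column 1: 35000×ρ + (z_c − 35000)×3350
Column 2: 2270×0 + 5480×1020 + 5510×2920 + (z_c − 2270 − 10990)×3350
The z_c×3350 term appears on both sides and cancels. Collect the known terms of each column as K = Σ(ρt)_known − 3350 × (depth of known layers): K_1 = 0 − 3350×35000 = −117250000; K_2 = 21678800 − 3350×(2270 + 10990) = −22742200.
Balance: K_1 + 35000×ρ = K_2, so ρ = (K_2 − K_1)/35000 = 94507800/35000 = 2700 kg/m³.

2700 kg/m³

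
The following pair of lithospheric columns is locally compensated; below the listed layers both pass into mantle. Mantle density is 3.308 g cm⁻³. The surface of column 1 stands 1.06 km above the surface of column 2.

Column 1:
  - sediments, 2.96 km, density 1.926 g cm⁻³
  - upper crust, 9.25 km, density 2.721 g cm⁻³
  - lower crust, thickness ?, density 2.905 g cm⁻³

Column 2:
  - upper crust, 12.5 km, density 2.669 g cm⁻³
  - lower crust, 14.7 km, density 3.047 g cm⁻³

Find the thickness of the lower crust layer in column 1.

Take the compensation level at the base of the deeper column (depth z_c below the surface of column 1) and equate Σ ρ_i t_i down to z_c; mantle fills any gap and the z_c terms cancel.
Column 1: 2.96×1.926 + 9.25×2.721 + x×2.905 + (z_c − 12.21 − x)×3.308
Column 2: 1.06×0 + 12.5×2.669 + 14.7×3.047 + (z_c − 1.06 − 27.2)×3.308
The z_c×3.308 term appears on both sides and cancels. Collect the known terms of each column as K = Σ(ρt)_known − 3.308 × (depth of known layers): K_1 = 30.87021 − 3.308×12.21 = −9.52047; K_2 = 78.1534 − 3.308×(1.06 + 27.2) = −15.33068.
Balance: K_1 − x×(3.308 − 2.905) = K_2, so x = (K_1 − K_2)/(3.308 − 2.905) = 5.81021/0.403 = 14.4 km.

14.4 km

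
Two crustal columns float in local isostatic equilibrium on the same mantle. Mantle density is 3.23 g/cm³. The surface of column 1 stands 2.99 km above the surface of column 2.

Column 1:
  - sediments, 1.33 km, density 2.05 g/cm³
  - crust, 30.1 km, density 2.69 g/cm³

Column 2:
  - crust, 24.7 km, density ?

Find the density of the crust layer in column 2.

2.9 g/cm³

Take the compensation level at the base of the deeper column (depth z_c below the surface of column 1) and equate Σ ρ_i t_i down to z_c; mantle fills any gap and the z_c terms cancel.
Column 1: 1.33×2.05 + 30.1×2.69 + (z_c − 31.43)×3.23
Column 2: 2.99×0 + 24.7×ρ + (z_c − 2.99 − 24.7)×3.23
The z_c×3.23 term appears on both sides and cancels. Collect the known terms of each column as K = Σ(ρt)_known − 3.23 × (depth of known layers): K_1 = 83.6955 − 3.23×31.43 = −17.8234; K_2 = 0 − 3.23×(2.99 + 24.7) = −89.4387.
Balance: K_1 = K_2 + 24.7×ρ, so ρ = (K_1 − K_2)/24.7 = 71.6153/24.7 = 2.9 g/cm³.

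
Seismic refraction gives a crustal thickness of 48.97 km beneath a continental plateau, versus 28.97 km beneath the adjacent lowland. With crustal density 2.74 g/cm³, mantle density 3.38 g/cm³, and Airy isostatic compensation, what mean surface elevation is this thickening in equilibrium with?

Excess crust Δ = 48.97 km − 28.97 km = 20 km, split between elevation h and root r with h + r = Δ.
Airy balance ρ_c h = (ρ_m − ρ_c) r gives r = h ρ_c/(ρ_m − ρ_c), so h (1 + ρ_c/(ρ_m − ρ_c)) = Δ, i.e. h = Δ (ρ_m − ρ_c)/ρ_m.
h = 20 km × 0.64/3.38 = 3.79 km.

3.79 km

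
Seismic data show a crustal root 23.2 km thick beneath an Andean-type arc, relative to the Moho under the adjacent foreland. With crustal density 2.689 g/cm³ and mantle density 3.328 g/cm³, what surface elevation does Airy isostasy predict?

5.51 km

By Archimedes' principle applied to the lithosphere: ρ_c h = (ρ_m − ρ_c) r.
h = r (ρ_m − ρ_c) / ρ_c = 23.2 km × (3.328 − 2.689) / 2.689 = 5.51 km.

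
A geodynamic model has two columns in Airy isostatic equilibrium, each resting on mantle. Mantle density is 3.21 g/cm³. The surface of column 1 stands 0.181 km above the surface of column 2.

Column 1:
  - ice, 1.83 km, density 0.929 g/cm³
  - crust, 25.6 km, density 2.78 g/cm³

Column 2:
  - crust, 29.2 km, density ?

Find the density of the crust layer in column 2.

Take the compensation level at the base of the deeper column (depth z_c below the surface of column 1) and equate Σ ρ_i t_i down to z_c; mantle fills any gap and the z_c terms cancel.
Column 1: 1.83×0.929 + 25.6×2.78 + (z_c − 27.43)×3.21
Column 2: 0.181×0 + 29.2×ρ + (z_c − 0.181 − 29.2)×3.21
The z_c×3.21 term appears on both sides and cancels. Collect the known terms of each column as K = Σ(ρt)_known − 3.21 × (depth of known layers): K_1 = 72.86807 − 3.21×27.43 = −15.18223; K_2 = 0 − 3.21×(0.181 + 29.2) = −94.31301.
Balance: K_1 = K_2 + 29.2×ρ, so ρ = (K_1 − K_2)/29.2 = 79.1308/29.2 = 2.71 g/cm³.

2.71 g/cm³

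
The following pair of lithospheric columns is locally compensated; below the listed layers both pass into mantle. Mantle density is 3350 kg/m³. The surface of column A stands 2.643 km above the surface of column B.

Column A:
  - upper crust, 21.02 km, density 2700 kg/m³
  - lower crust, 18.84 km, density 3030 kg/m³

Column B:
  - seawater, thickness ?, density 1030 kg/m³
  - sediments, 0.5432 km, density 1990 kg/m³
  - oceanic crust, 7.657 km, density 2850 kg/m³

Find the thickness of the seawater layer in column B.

Take the compensation level at the base of the deeper column (depth z_c below the surface of column A) and equate Σ ρ_i t_i down to z_c; mantle fills any gap and the z_c terms cancel.
Column A: 21.02×2700 + 18.84×3030 + (z_c − 39.86)×3350
Column B: 2.643×0 + x×1030 + 0.5432×1990 + 7.657×2850 + (z_c − 2.643 − 8.2002 − x)×3350
The z_c×3350 term appears on both sides and cancels. Collect the known terms of each column as K = Σ(ρt)_known − 3350 × (depth of known layers): K_A = 113839.2 − 3350×39.86 = −19691.8; K_B = 22903.418 − 3350×(2.643 + 8.2002) = −13421.302.
Balance: K_A = K_B − x×(3350 − 1030), so x = (K_B − K_A)/(3350 − 1030) = 6270.5/2320 = 2.7 km.

2.7 km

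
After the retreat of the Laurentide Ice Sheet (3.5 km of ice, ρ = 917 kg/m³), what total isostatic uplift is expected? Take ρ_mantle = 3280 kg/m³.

0.979 km

Removing the load lets mantle flow back in; uplift u satisfies ρ_ice t = ρ_m u.
u = t ρ_ice/ρ_m = 3.5 km × 917/3280 = 0.979 km.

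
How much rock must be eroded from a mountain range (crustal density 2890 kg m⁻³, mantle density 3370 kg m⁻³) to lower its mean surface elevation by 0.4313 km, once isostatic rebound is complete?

Net drop Δ = e − u = e − e ρ_c/ρ_m = e (ρ_m − ρ_c)/ρ_m.
e = Δ ρ_m/(ρ_m − ρ_c) = 0.4313 km × 3370/480 = 3.03 km.

3.03 km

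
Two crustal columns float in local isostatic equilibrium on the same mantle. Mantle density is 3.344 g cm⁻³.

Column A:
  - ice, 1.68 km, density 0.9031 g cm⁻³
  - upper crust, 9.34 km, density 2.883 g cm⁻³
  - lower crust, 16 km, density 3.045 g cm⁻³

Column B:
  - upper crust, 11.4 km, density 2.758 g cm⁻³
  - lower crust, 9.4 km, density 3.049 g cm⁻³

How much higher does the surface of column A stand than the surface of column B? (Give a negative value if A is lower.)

1.12 km

For any compensation level in the mantle, the mantle terms cancel and isostasy reduces to e = (Σt_A − Σt_B) − (Σ(ρt)_A − Σ(ρt)_B) / ρ_m.
Σt_A = 27.02 km; Σt_B = 20.8 km; Σ(ρt)_A = 77.164428; Σ(ρt)_B = 60.1018 (in km·g cm⁻³).
e = (27.02 − 20.8) − (77.164428 − 60.1018) / 3.344 = 1.12 km.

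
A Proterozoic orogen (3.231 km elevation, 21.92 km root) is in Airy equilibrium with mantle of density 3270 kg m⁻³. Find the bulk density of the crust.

ρ_c h = (ρ_m − ρ_c) r → ρ_c (h + r) = ρ_m r → ρ_c = ρ_m r / (h + r).
ρ_c = 3270 × 21.92 km / (3.231 km + 21.92 km) = 2850 kg m⁻³.

2850 kg m⁻³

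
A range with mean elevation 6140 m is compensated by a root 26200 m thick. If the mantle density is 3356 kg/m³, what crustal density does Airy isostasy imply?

2720 kg/m³

ρ_c h = (ρ_m − ρ_c) r → ρ_c (h + r) = ρ_m r → ρ_c = ρ_m r / (h + r).
ρ_c = 3356 × 26200 m / (6140 m + 26200 m) = 2720 kg/m³.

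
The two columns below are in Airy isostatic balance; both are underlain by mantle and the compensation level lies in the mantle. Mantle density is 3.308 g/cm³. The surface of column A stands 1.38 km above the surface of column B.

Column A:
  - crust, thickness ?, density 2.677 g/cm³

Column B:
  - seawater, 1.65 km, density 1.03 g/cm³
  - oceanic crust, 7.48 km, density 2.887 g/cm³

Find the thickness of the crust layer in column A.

18.2 km

Take the compensation level at the base of the deeper column (depth z_c below the surface of column A) and equate Σ ρ_i t_i down to z_c; mantle fills any gap and the z_c terms cancel.
Column A: x×2.677 + (z_c − 0 − x)×3.308
Column B: 1.38×0 + 1.65×1.03 + 7.48×2.887 + (z_c − 1.38 − 9.13)×3.308
The z_c×3.308 term appears on both sides and cancels. Collect the known terms of each column as K = Σ(ρt)_known − 3.308 × (depth of known layers): K_A = 0 − 3.308×0 = 0; K_B = 23.29426 − 3.308×(1.38 + 9.13) = −11.47282.
Balance: K_A − x×(3.308 − 2.677) = K_B, so x = (K_A − K_B)/(3.308 − 2.677) = 11.4728/0.631 = 18.2 km.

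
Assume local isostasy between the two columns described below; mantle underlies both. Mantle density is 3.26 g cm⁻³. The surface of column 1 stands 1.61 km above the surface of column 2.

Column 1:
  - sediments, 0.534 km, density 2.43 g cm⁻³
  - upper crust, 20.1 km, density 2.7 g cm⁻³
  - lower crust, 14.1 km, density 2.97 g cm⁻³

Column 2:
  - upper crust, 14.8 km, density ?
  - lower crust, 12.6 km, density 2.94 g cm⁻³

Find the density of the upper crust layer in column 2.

2.82 g cm⁻³

Take the compensation level at the base of the deeper column (depth z_c below the surface of column 1) and equate Σ ρ_i t_i down to z_c; mantle fills any gap and the z_c terms cancel.
Column 1: 0.534×2.43 + 20.1×2.7 + 14.1×2.97 + (z_c − 34.734)×3.26
Column 2: 1.61×0 + 14.8×ρ + 12.6×2.94 + (z_c − 1.61 − 27.4)×3.26
The z_c×3.26 term appears on both sides and cancels. Collect the known terms of each column as K = Σ(ρt)_known − 3.26 × (depth of known layers): K_1 = 97.44462 − 3.26×34.734 = −15.78822; K_2 = 37.044 − 3.26×(1.61 + 27.4) = −57.5286.
Balance: K_1 = K_2 + 14.8×ρ, so ρ = (K_1 − K_2)/14.8 = 41.7404/14.8 = 2.82 g cm⁻³.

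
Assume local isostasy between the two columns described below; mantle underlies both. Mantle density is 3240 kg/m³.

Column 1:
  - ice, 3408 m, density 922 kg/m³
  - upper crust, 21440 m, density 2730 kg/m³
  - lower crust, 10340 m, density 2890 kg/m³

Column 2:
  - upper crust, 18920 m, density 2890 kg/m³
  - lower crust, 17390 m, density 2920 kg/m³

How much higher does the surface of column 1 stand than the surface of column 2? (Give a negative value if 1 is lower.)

3170 m

For any compensation level in the mantle, the mantle terms cancel and isostasy reduces to e = (Σt_1 − Σt_2) − (Σ(ρt)_1 − Σ(ρt)_2) / ρ_m.
Σt_1 = 35188 m; Σt_2 = 36310 m; Σ(ρt)_1 = 91555976; Σ(ρt)_2 = 105457600 (in m·kg/m³).
e = (35188 − 36310) − (91555976 − 105457600) / 3240 = 3170 m.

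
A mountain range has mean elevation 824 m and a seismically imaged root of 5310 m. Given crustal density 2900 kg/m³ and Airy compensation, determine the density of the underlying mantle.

Airy balance: ρ_c h = (ρ_m − ρ_c) r → ρ_m = ρ_c (1 + h/r).
ρ_m = 2900 × (1 + 824 m/5310 m) = 3350 kg/m³.

3350 kg/m³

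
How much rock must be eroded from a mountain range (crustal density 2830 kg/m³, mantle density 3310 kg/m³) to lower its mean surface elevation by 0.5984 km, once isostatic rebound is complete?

Net drop Δ = e − u = e − e ρ_c/ρ_m = e (ρ_m − ρ_c)/ρ_m.
e = Δ ρ_m/(ρ_m − ρ_c) = 0.5984 km × 3310/480 = 4.13 km.

4.13 km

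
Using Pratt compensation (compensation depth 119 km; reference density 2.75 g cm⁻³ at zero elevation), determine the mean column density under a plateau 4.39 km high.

Pratt balance: ρ_ref D = ρ (D + h).
ρ = ρ_ref D/(D + h) = 2.75 × 119 km/(119 km + 4.39 km) = 2.65 g cm⁻³.

2.65 g cm⁻³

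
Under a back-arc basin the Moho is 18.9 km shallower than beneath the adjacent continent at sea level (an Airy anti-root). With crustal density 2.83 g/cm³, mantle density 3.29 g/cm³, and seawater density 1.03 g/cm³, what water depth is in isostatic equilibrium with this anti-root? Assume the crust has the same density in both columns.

4.83 km

Replacing a thickness d of crust by seawater at the top must be balanced by replacing crust with mantle at the base: d (ρ_c − ρ_w) = a (ρ_m − ρ_c).
d = a (ρ_m − ρ_c)/(ρ_c − ρ_w) = 18.9 km × 0.46/1.8 = 4.83 km.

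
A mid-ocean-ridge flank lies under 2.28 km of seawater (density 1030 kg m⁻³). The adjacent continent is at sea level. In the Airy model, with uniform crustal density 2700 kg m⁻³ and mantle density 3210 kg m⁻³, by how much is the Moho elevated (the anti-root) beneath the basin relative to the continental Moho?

7.47 km

In Airy isostatic equilibrium: replacing crust with seawater at the top is compensated by replacing crust with mantle at the base: d (ρ_c − ρ_w) = a (ρ_m − ρ_c).
a = d (ρ_c − ρ_w)/(ρ_m − ρ_c) = 2.28 km × 1670/510 = 7.47 km.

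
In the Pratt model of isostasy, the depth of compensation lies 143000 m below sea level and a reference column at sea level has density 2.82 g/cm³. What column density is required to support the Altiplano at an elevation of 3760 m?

2.75 g/cm³

Pratt balance: ρ_ref D = ρ (D + h).
ρ = ρ_ref D/(D + h) = 2.82 × 143000 m/(143000 m + 3760 m) = 2.75 g/cm³.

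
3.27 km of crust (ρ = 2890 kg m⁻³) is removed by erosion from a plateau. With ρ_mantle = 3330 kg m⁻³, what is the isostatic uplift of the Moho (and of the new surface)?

Unloading: uplift u = e ρ_c/ρ_m = 3.27 km × 2890/3330 = 2.84 km.

2.84 km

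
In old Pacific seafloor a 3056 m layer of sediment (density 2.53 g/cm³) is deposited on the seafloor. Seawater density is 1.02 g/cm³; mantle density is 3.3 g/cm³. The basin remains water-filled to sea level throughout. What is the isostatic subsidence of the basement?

Submarine loading: the sediment displaces seawater, and the subsidence is in turn flooded, so s (ρ_m − ρ_w) = t (ρ_sed − ρ_w).
s = 3056 m × (2.53 − 1.02) / (3.3 − 1.02) = 2020 m.

2020 m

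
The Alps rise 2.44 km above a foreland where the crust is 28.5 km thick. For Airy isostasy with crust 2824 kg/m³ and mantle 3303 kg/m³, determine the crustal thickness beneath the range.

45.3 km

Root depth r = h ρ_c / (ρ_m − ρ_c) = 2.44 km × 2824 / 479 = 14.39 km.
Total thickness = T + h + r = 28.5 km + 2.44 km + 14.39 km = 45.3 km.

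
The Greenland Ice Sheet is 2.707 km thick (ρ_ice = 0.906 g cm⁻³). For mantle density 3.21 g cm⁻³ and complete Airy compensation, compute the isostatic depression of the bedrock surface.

0.764 km

For local isostatic compensation: the ice load ρ_ice t is balanced by mantle displaced below, ρ_m s.
s = t ρ_ice / ρ_m = 2.707 km × 0.906/3.21 = 0.764 km.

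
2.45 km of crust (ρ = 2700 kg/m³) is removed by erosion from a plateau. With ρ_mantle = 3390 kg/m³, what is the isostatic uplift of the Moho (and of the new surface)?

Unloading: uplift u = e ρ_c/ρ_m = 2.45 km × 2700/3390 = 1.95 km.

1.95 km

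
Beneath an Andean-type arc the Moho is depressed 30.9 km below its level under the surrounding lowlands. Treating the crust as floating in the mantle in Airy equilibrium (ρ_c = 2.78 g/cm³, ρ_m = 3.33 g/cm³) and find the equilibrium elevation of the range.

By Archimedes' principle applied to the lithosphere: ρ_c h = (ρ_m − ρ_c) r.
h = r (ρ_m − ρ_c) / ρ_c = 30.9 km × (3.33 − 2.78) / 2.78 = 6.11 km.

6.11 km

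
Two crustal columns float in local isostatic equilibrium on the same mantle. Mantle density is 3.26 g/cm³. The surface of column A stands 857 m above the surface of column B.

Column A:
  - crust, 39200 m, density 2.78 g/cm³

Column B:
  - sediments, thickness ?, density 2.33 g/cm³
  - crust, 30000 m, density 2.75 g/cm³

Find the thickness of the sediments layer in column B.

Take the compensation level at the base of the deeper column (depth z_c below the surface of column A) and equate Σ ρ_i t_i down to z_c; mantle fills any gap and the z_c terms cancel.
Column A: 39200×2.78 + (z_c − 39200)×3.26
Column B: 857×0 + x×2.33 + 30000×2.75 + (z_c − 857 − 30000 − x)×3.26
The z_c×3.26 term appears on both sides and cancels. Collect the known terms of each column as K = Σ(ρt)_known − 3.26 × (depth of known layers): K_A = 108976 − 3.26×39200 = −18816; K_B = 82500 − 3.26×(857 + 30000) = −18093.82.
Balance: K_A = K_B − x×(3.26 − 2.33), so x = (K_B − K_A)/(3.26 − 2.33) = 722.18/0.93 = 777 m.

777 m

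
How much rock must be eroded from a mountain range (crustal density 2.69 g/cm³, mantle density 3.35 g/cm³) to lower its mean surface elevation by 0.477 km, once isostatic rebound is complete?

Net drop Δ = e − u = e − e ρ_c/ρ_m = e (ρ_m − ρ_c)/ρ_m.
e = Δ ρ_m/(ρ_m − ρ_c) = 0.477 km × 3.35/0.66 = 2.42 km.

2.42 km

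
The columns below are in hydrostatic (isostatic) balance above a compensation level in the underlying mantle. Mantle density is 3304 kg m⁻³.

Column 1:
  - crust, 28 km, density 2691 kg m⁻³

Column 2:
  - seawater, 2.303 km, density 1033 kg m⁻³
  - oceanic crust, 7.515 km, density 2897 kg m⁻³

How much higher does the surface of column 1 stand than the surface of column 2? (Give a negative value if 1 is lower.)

For any compensation level in the mantle, the mantle terms cancel and isostasy reduces to e = (Σt_1 − Σt_2) − (Σ(ρt)_1 − Σ(ρt)_2) / ρ_m.
Σt_1 = 28 km; Σt_2 = 9.818 km; Σ(ρt)_1 = 75348; Σ(ρt)_2 = 24149.954 (in km·kg m⁻³).
e = (28 − 9.818) − (75348 − 24149.954) / 3304 = 2.69 km.

2.69 km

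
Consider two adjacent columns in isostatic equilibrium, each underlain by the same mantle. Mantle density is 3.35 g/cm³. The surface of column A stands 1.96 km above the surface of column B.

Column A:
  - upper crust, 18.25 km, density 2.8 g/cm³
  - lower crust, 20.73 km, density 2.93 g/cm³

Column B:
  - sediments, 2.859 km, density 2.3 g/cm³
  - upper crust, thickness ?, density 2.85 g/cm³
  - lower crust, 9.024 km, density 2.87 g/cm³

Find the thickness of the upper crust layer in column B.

Take the compensation level at the base of the deeper column (depth z_c below the surface of column A) and equate Σ ρ_i t_i down to z_c; mantle fills any gap and the z_c terms cancel.
Column A: 18.25×2.8 + 20.73×2.93 + (z_c − 38.98)×3.35
Column B: 1.96×0 + 2.859×2.3 + x×2.85 + 9.024×2.87 + (z_c − 1.96 − 11.883 − x)×3.35
The z_c×3.35 term appears on both sides and cancels. Collect the known terms of each column as K = Σ(ρt)_known − 3.35 × (depth of known layers): K_A = 111.8389 − 3.35×38.98 = −18.7441; K_B = 32.47458 − 3.35×(1.96 + 11.883) = −13.89947.
Balance: K_A = K_B − x×(3.35 − 2.85), so x = (K_B − K_A)/(3.35 − 2.85) = 4.84463/0.5 = 9.69 km.

9.69 km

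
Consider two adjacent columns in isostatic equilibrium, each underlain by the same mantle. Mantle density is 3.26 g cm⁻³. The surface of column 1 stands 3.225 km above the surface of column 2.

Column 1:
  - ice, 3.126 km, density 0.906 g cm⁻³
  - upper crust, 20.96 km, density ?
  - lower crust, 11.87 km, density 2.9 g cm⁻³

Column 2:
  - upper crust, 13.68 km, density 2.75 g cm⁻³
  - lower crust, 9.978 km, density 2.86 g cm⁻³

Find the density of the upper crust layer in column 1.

2.79 g cm⁻³

Take the compensation level at the base of the deeper column (depth z_c below the surface of column 1) and equate Σ ρ_i t_i down to z_c; mantle fills any gap and the z_c terms cancel.
Column 1: 3.126×0.906 + 20.96×ρ + 11.87×2.9 + (z_c − 35.956)×3.26
Column 2: 3.225×0 + 13.68×2.75 + 9.978×2.86 + (z_c − 3.225 − 23.658)×3.26
The z_c×3.26 term appears on both sides and cancels. Collect the known terms of each column as K = Σ(ρt)_known − 3.26 × (depth of known layers): K_1 = 37.255156 − 3.26×35.956 = −79.961404; K_2 = 66.15708 − 3.26×(3.225 + 23.658) = −21.4815.
Balance: K_1 + 20.96×ρ = K_2, so ρ = (K_2 − K_1)/20.96 = 58.4799/20.96 = 2.79 g cm⁻³.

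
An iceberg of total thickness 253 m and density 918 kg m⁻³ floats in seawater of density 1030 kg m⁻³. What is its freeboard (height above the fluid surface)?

Floating equilibrium: submerged depth d = t ρ_obj/ρ_fluid = 253 m × 918/1030 = 225.5 m.
Freeboard = t − d = 253 m − 225.5 m = 27.5 m.

27.5 m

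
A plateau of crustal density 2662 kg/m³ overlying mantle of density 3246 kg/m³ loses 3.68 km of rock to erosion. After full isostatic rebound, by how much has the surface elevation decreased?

0.662 km

Rebound u = e ρ_c/ρ_m = 3.68 km × 2662/3246 = 3.018 km.
Net surface drop = e − u = 3.68 km − 3.018 km = e (ρ_m − ρ_c)/ρ_m = 0.662 km.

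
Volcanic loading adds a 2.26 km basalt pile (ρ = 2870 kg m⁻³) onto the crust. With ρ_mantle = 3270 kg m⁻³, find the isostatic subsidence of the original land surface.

Subaerial loading: s = t ρ_load / ρ_m.
s = 2.26 km × 2870/3270 = 1.98 km.

1.98 km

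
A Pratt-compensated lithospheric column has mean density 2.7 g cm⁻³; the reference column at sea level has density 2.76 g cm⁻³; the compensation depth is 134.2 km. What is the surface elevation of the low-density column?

2.98 km

ρ_ref D = ρ (D + h) → h = D (ρ_ref − ρ)/ρ.
h = 134.2 km × (2.76 − 2.7)/2.7 = 2.98 km.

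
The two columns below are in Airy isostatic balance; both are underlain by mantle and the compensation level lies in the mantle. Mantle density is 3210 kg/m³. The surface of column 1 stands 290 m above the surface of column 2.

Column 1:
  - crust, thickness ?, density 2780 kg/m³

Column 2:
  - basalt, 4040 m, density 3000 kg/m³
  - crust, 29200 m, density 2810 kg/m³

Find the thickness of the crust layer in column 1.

Take the compensation level at the base of the deeper column (depth z_c below the surface of column 1) and equate Σ ρ_i t_i down to z_c; mantle fills any gap and the z_c terms cancel.
Column 1: x×2780 + (z_c − 0 − x)×3210
Column 2: 290×0 + 4040×3000 + 29200×2810 + (z_c − 290 − 33240)×3210
The z_c×3210 term appears on both sides and cancels. Collect the known terms of each column as K = Σ(ρt)_known − 3210 × (depth of known layers): K_1 = 0 − 3210×0 = 0; K_2 = 94172000 − 3210×(290 + 33240) = −13459300.
Balance: K_1 − x×(3210 − 2780) = K_2, so x = (K_1 − K_2)/(3210 − 2780) = 13459300/430 = 31300 m.

31300 m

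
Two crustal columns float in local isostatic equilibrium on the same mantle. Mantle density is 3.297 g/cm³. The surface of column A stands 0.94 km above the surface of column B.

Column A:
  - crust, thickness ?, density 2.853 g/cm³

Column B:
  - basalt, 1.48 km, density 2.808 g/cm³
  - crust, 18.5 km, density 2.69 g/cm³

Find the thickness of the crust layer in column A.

33.9 km

Take the compensation level at the base of the deeper column (depth z_c below the surface of column A) and equate Σ ρ_i t_i down to z_c; mantle fills any gap and the z_c terms cancel.
Column A: x×2.853 + (z_c − 0 − x)×3.297
Column B: 0.94×0 + 1.48×2.808 + 18.5×2.69 + (z_c − 0.94 − 19.98)×3.297
The z_c×3.297 term appears on both sides and cancels. Collect the known terms of each column as K = Σ(ρt)_known − 3.297 × (depth of known layers): K_A = 0 − 3.297×0 = 0; K_B = 53.92084 − 3.297×(0.94 + 19.98) = −15.0524.
Balance: K_A − x×(3.297 − 2.853) = K_B, so x = (K_A − K_B)/(3.297 − 2.853) = 15.0524/0.444 = 33.9 km.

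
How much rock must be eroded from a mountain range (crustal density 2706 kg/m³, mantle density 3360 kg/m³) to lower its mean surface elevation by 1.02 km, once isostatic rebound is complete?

Net drop Δ = e − u = e − e ρ_c/ρ_m = e (ρ_m − ρ_c)/ρ_m.
e = Δ ρ_m/(ρ_m − ρ_c) = 1.02 km × 3360/654 = 5.24 km.

5.24 km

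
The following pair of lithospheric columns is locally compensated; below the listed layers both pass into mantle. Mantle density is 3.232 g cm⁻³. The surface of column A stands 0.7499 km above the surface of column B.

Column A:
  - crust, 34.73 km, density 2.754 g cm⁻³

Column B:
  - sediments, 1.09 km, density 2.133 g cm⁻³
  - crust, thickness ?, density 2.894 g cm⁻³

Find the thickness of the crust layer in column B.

38.4 km

Take the compensation level at the base of the deeper column (depth z_c below the surface of column A) and equate Σ ρ_i t_i down to z_c; mantle fills any gap and the z_c terms cancel.
Column A: 34.73×2.754 + (z_c − 34.73)×3.232
Column B: 0.7499×0 + 1.09×2.133 + x×2.894 + (z_c − 0.7499 − 1.09 − x)×3.232
The z_c×3.232 term appears on both sides and cancels. Collect the known terms of each column as K = Σ(ρt)_known − 3.232 × (depth of known layers): K_A = 95.64642 − 3.232×34.73 = −16.60094; K_B = 2.32497 − 3.232×(0.7499 + 1.09) = −3.6215868.
Balance: K_A = K_B − x×(3.232 − 2.894), so x = (K_B − K_A)/(3.232 − 2.894) = 12.9794/0.338 = 38.4 km.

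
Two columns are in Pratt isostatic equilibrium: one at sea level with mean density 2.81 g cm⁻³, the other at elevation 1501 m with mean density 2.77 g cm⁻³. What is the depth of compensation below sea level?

104000 m

ρ_ref D = ρ (D + h) → D (ρ_ref − ρ) = ρ h.
D = ρ h/(ρ_ref − ρ) = 2.77 × 1501 m/(2.81 − 2.77) = 104000 m.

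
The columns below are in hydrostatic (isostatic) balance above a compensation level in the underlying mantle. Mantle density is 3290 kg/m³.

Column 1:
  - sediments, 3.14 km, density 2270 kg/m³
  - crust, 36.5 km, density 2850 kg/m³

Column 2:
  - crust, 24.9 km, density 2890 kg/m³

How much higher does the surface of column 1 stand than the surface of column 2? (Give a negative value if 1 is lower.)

For any compensation level in the mantle, the mantle terms cancel and isostasy reduces to e = (Σt_1 − Σt_2) − (Σ(ρt)_1 − Σ(ρt)_2) / ρ_m.
Σt_1 = 39.64 km; Σt_2 = 24.9 km; Σ(ρt)_1 = 111152.8; Σ(ρt)_2 = 71961 (in km·kg/m³).
e = (39.64 − 24.9) − (111152.8 − 71961) / 3290 = 2.83 km.

2.83 km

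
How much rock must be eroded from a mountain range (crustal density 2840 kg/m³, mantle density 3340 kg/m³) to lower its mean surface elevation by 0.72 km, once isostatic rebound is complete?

4.81 km

Net drop Δ = e − u = e − e ρ_c/ρ_m = e (ρ_m − ρ_c)/ρ_m.
e = Δ ρ_m/(ρ_m − ρ_c) = 0.72 km × 3340/500 = 4.81 km.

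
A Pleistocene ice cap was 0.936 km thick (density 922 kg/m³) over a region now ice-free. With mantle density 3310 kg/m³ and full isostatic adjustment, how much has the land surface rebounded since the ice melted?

Removing the load lets mantle flow back in; uplift u satisfies ρ_ice t = ρ_m u.
u = t ρ_ice/ρ_m = 0.936 km × 922/3310 = 0.261 km.

0.261 km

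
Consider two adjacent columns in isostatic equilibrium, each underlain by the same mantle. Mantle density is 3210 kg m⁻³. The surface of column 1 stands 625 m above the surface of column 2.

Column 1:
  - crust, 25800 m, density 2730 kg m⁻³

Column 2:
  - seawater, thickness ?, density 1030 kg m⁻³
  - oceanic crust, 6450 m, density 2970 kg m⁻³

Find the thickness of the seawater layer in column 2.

4050 m

Take the compensation level at the base of the deeper column (depth z_c below the surface of column 1) and equate Σ ρ_i t_i down to z_c; mantle fills any gap and the z_c terms cancel.
Column 1: 25800×2730 + (z_c − 25800)×3210
Column 2: 625×0 + x×1030 + 6450×2970 + (z_c − 625 − 6450 − x)×3210
The z_c×3210 term appears on both sides and cancels. Collect the known terms of each column as K = Σ(ρt)_known − 3210 × (depth of known layers): K_1 = 70434000 − 3210×25800 = −12384000; K_2 = 19156500 − 3210×(625 + 6450) = −3554250.
Balance: K_1 = K_2 − x×(3210 − 1030), so x = (K_2 − K_1)/(3210 − 1030) = 8829750/2180 = 4050 m.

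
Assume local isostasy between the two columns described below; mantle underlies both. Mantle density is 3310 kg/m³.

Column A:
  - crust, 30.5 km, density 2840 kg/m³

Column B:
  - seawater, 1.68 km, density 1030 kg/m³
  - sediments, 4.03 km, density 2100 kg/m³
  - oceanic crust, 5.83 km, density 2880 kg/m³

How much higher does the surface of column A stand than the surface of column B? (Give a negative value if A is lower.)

0.943 km

For any compensation level in the mantle, the mantle terms cancel and isostasy reduces to e = (Σt_A − Σt_B) − (Σ(ρt)_A − Σ(ρt)_B) / ρ_m.
Σt_A = 30.5 km; Σt_B = 11.54 km; Σ(ρt)_A = 86620; Σ(ρt)_B = 26983.8 (in km·kg/m³).
e = (30.5 − 11.54) − (86620 − 26983.8) / 3310 = 0.943 km.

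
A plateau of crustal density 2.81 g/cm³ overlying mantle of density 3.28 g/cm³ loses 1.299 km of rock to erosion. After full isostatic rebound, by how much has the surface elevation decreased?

0.186 km

Rebound u = e ρ_c/ρ_m = 1.299 km × 2.81/3.28 = 1.113 km.
Net surface drop = e − u = 1.299 km − 1.113 km = e (ρ_m − ρ_c)/ρ_m = 0.186 km.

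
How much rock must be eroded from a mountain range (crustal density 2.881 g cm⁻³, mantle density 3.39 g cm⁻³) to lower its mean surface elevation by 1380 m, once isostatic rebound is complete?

Net drop Δ = e − u = e − e ρ_c/ρ_m = e (ρ_m − ρ_c)/ρ_m.
e = Δ ρ_m/(ρ_m − ρ_c) = 1380 m × 3.39/0.509 = 9190 m.

9190 m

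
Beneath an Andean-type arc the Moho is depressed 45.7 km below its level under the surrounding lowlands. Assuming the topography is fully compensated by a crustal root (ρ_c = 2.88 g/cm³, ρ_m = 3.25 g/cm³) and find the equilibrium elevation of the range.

Isostatic balance requires: ρ_c h = (ρ_m − ρ_c) r.
h = r (ρ_m − ρ_c) / ρ_c = 45.7 km × (3.25 − 2.88) / 2.88 = 5.87 km.

5.87 km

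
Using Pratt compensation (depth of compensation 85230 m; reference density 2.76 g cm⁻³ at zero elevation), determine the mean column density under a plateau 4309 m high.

2.63 g cm⁻³

Pratt balance: ρ_ref D = ρ (D + h).
ρ = ρ_ref D/(D + h) = 2.76 × 85230 m/(85230 m + 4309 m) = 2.63 g cm⁻³.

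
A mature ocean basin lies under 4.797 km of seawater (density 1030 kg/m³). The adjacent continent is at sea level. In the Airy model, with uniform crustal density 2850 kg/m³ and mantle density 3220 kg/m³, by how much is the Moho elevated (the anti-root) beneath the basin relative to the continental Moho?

23.6 km

Balancing pressure at the compensation depth: replacing crust with seawater at the top is compensated by replacing crust with mantle at the base: d (ρ_c − ρ_w) = a (ρ_m − ρ_c).
a = d (ρ_c − ρ_w)/(ρ_m − ρ_c) = 4.797 km × 1820/370 = 23.6 km.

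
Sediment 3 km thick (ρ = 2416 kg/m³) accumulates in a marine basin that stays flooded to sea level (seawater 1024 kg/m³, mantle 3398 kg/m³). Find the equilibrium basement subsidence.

1.76 km

Submarine loading: the sediment displaces seawater, and the subsidence is in turn flooded, so s (ρ_m − ρ_w) = t (ρ_sed − ρ_w).
s = 3 km × (2416 − 1024) / (3398 − 1024) = 1.76 km.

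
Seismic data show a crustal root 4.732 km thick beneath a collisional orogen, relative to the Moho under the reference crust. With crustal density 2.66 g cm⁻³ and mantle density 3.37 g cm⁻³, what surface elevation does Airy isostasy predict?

By Archimedes' principle applied to the lithosphere: ρ_c h = (ρ_m − ρ_c) r.
h = r (ρ_m − ρ_c) / ρ_c = 4.732 km × (3.37 − 2.66) / 2.66 = 1.26 km.

1.26 km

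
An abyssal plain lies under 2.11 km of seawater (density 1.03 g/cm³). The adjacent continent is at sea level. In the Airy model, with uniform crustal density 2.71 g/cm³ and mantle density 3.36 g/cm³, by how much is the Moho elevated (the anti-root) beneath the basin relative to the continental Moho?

For local isostatic compensation: replacing crust with seawater at the top is compensated by replacing crust with mantle at the base: d (ρ_c − ρ_w) = a (ρ_m − ρ_c).
a = d (ρ_c − ρ_w)/(ρ_m − ρ_c) = 2.11 km × 1.68/0.65 = 5.45 km.

5.45 km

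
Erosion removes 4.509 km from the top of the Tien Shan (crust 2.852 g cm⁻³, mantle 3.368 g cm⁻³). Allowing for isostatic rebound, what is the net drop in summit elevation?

Rebound u = e ρ_c/ρ_m = 4.509 km × 2.852/3.368 = 3.818 km.
Net surface drop = e − u = 4.509 km − 3.818 km = e (ρ_m − ρ_c)/ρ_m = 0.691 km.

0.691 km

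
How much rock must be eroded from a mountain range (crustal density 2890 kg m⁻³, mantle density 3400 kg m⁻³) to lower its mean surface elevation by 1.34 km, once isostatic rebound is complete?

8.93 km

Net drop Δ = e − u = e − e ρ_c/ρ_m = e (ρ_m − ρ_c)/ρ_m.
e = Δ ρ_m/(ρ_m − ρ_c) = 1.34 km × 3400/510 = 8.93 km.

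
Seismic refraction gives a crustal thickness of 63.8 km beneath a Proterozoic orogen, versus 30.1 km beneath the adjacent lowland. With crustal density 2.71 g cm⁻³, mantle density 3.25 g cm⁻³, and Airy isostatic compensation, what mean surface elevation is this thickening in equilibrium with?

Excess crust Δ = 63.8 km − 30.1 km = 33.7 km, split between elevation h and root r with h + r = Δ.
Airy balance ρ_c h = (ρ_m − ρ_c) r gives r = h ρ_c/(ρ_m − ρ_c), so h (1 + ρ_c/(ρ_m − ρ_c)) = Δ, i.e. h = Δ (ρ_m − ρ_c)/ρ_m.
h = 33.7 km × 0.54/3.25 = 5.6 km.

5.6 km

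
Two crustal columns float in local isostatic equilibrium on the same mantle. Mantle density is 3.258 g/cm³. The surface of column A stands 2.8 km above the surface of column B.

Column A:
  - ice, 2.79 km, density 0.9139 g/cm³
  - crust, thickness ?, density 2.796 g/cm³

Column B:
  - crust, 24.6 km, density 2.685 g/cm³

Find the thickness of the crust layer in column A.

36.1 km

Take the compensation level at the base of the deeper column (depth z_c below the surface of column A) and equate Σ ρ_i t_i down to z_c; mantle fills any gap and the z_c terms cancel.
Column A: 2.79×0.9139 + x×2.796 + (z_c − 2.79 − x)×3.258
Column B: 2.8×0 + 24.6×2.685 + (z_c − 2.8 − 24.6)×3.258
The z_c×3.258 term appears on both sides and cancels. Collect the known terms of each column as K = Σ(ρt)_known − 3.258 × (depth of known layers): K_A = 2.549781 − 3.258×2.79 = −6.540039; K_B = 66.051 − 3.258×(2.8 + 24.6) = −23.2182.
Balance: K_A − x×(3.258 − 2.796) = K_B, so x = (K_A − K_B)/(3.258 − 2.796) = 16.6782/0.462 = 36.1 km.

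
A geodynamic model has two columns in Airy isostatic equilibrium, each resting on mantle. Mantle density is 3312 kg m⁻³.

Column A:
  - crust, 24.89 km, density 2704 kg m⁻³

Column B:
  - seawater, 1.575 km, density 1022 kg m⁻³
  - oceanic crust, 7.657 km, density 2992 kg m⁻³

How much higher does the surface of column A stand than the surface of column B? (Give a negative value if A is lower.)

For any compensation level in the mantle, the mantle terms cancel and isostasy reduces to e = (Σt_A − Σt_B) − (Σ(ρt)_A − Σ(ρt)_B) / ρ_m.
Σt_A = 24.89 km; Σt_B = 9.232 km; Σ(ρt)_A = 67302.56; Σ(ρt)_B = 24519.394 (in km·kg m⁻³).
e = (24.89 − 9.232) − (67302.56 − 24519.394) / 3312 = 2.74 km.

2.74 km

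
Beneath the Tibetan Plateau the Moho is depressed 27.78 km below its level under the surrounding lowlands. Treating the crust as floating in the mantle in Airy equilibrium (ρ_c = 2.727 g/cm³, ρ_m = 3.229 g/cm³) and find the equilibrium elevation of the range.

5.11 km

By Archimedes' principle applied to the lithosphere: ρ_c h = (ρ_m − ρ_c) r.
h = r (ρ_m − ρ_c) / ρ_c = 27.78 km × (3.229 − 2.727) / 2.727 = 5.11 km.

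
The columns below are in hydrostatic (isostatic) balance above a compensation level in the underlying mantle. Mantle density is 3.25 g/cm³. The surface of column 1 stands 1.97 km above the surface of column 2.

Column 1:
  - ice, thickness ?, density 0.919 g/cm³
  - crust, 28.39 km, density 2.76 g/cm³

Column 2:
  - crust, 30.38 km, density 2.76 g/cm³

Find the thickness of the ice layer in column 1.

3.16 km

Take the compensation level at the base of the deeper column (depth z_c below the surface of column 1) and equate Σ ρ_i t_i down to z_c; mantle fills any gap and the z_c terms cancel.
Column 1: x×0.919 + 28.39×2.76 + (z_c − 28.39 − x)×3.25
Column 2: 1.97×0 + 30.38×2.76 + (z_c − 1.97 − 30.38)×3.25
The z_c×3.25 term appears on both sides and cancels. Collect the known terms of each column as K = Σ(ρt)_known − 3.25 × (depth of known layers): K_1 = 78.3564 − 3.25×28.39 = −13.9111; K_2 = 83.8488 − 3.25×(1.97 + 30.38) = −21.2887.
Balance: K_1 − x×(3.25 − 0.919) = K_2, so x = (K_1 − K_2)/(3.25 − 0.919) = 7.3776/2.331 = 3.16 km.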